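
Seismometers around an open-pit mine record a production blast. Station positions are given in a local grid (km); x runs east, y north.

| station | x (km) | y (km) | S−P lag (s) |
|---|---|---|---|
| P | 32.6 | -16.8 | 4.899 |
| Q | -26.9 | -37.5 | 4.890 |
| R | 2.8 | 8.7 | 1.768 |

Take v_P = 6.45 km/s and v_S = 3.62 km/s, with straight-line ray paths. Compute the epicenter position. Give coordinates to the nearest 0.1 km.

-5.5 km east, -3.3 km north

Distance from S−P lag: d = Δt · v_P v_S / (v_P − v_S) = Δt · (6.45·3.62)/(6.45−3.62) ≈ 8.2505·Δt.
So d_P = 40.42, d_Q = 40.35, d_R = 14.59 km.
Circle about each station: (x − 32.6)² + (y + 16.8)² = 40.42²; (x + 26.9)² + (y + 37.5)² = 40.35²; (x − 2.8)² + (y − 8.7)² = 14.59².
Subtracting pairs of circle equations eliminates x²+y² and gives linear equations (the radical axes):
-119.0 x − 41.4 y = 790.51
-59.6 x + 51.0 y = 159.44
Solving the 2×2 system: x ≈ -5.5, y ≈ -3.3 km.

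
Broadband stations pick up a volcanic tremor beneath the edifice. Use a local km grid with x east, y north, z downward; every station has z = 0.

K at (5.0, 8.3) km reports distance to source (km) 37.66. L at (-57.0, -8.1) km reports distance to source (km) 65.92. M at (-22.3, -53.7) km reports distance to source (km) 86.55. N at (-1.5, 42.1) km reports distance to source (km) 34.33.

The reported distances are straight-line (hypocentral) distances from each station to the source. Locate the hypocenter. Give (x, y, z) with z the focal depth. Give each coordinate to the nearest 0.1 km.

Each station gives a sphere (x−x_i)² + (y−y_i)² + z² = d_i² (stations at z=0).
Subtracting the K sphere from L and M: z² cancels, leaving linear equations in x and y:
-124.0 x − 32.8 y = 293.55
-54.6 x − 124.0 y = -2785.54
Solving: x ≈ -9.405, y ≈ 26.605 km (keep extra digits for the depth step; rounded: -9.4, 26.6).
Then from the K sphere: z² = 37.66² − (x − 5.0)² − (y − 8.3)² with x = -9.405, y = 26.605, so z ≈ 29.592 ≈ 29.6 km.

(-9.4, 26.6, 29.6)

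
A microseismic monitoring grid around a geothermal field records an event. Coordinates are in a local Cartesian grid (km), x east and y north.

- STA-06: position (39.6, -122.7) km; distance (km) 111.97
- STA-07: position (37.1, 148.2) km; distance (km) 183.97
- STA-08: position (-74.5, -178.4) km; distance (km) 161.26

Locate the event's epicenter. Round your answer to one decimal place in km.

Circle about each station: (x − 39.6)² + (y + 122.7)² = 111.97²; (x − 37.1)² + (y − 148.2)² = 183.97²; (x + 74.5)² + (y + 178.4)² = 161.26².
Subtracting the STA-06 equation from the STA-07 and STA-08 equations removes the quadratic terms:
-5.0 x + 541.8 y = -14591.48
-228.2 x − 111.4 y = 7285.85
Solving the 2×2 system: x ≈ -18.7, y ≈ -27.1 km.

(-18.7, -27.1)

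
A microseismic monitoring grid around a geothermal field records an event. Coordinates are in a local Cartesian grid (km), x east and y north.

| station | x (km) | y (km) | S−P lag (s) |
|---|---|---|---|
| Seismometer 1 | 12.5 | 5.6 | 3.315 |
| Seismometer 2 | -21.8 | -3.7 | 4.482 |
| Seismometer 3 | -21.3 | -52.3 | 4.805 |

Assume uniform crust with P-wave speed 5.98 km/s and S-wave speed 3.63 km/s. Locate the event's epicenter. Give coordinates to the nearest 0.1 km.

13.7 km east, -25.0 km north

Distance from S−P lag: d = Δt · v_P v_S / (v_P − v_S) = Δt · (5.98·3.63)/(5.98−3.63) ≈ 9.2372·Δt.
So d_Seismometer 1 = 30.62, d_Seismometer 2 = 41.40, d_Seismometer 3 = 44.38 km.
Circle about each station: (x − 12.5)² + (y − 5.6)² = 30.62²; (x + 21.8)² + (y + 3.7)² = 41.40²; (x + 21.3)² + (y + 52.3)² = 44.38².
Subtracting the Seismometer 1 equation from the Seismometer 2 and Seismometer 3 equations removes the quadratic terms:
-68.6 x − 18.6 y = -475.06
-67.6 x − 115.8 y = 1969.37
Solving the 2×2 system: x ≈ 13.7, y ≈ -25.0 km.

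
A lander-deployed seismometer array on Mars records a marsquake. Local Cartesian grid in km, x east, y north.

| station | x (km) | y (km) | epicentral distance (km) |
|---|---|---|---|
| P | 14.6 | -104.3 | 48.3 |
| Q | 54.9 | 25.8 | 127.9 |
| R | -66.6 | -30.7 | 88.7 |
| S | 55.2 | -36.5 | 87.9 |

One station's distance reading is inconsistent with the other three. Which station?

Solve using three stations at a time. Using P, Q, S (subtract circle equations pairwise → linear system) gives (x, y) ≈ (-23.8, -75.0).
Distances from that point to each station vs reported:
  P: calculated 48.3 vs reported 48.3 → residual 0.0 km
  Q: calculated 127.9 vs reported 127.9 → residual 0.0 km
  R: calculated 61.6 vs reported 88.7 → residual 27.1 km
  S: calculated 87.9 vs reported 87.9 → residual 0.0 km
P, Q, S are mutually consistent (residuals ≈ 0); R is off by 27.1 km.

R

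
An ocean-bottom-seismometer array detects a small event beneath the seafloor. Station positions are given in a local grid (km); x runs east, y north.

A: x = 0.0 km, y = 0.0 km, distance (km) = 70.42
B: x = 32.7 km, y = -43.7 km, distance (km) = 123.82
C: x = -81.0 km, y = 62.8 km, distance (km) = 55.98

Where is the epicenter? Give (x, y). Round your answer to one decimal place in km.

Circle about each station: x² + y² = 70.42²; (x − 32.7)² + (y + 43.7)² = 123.82²; (x + 81.0)² + (y − 62.8)² = 55.98².
Subtracting the A equation from the B and C equations removes the quadratic terms:
65.4 x − 87.4 y = -7393.44
-162.0 x + 125.6 y = 12330.06
Solving the 2×2 system: x ≈ -25.1, y ≈ 65.8 km.
Check against A (with the unrounded x, y): √(x²+y²) = 70.45 ≈ 70.42 km. ✓

(-25.1, 65.8)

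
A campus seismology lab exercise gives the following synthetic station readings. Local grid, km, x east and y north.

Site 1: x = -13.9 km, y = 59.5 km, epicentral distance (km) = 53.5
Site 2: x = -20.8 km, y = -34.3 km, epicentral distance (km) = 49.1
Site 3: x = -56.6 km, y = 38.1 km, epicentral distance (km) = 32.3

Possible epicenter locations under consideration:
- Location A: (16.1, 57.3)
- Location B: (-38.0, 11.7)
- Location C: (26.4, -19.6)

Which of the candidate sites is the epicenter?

For each candidate, compare |candidate − station| to the reported distance:
Location A: residuals Site 1 23.4, Site 2 49.7, Site 3 42.9 → max 49.7 km
Location B: residuals Site 1 0.0, Site 2 0.0, Site 3 0.0 → max 0.0 km
Location C: residuals Site 1 35.3, Site 2 0.3, Site 3 68.8 → max 68.8 km
Only Location B has all residuals ≈ 0.

Location B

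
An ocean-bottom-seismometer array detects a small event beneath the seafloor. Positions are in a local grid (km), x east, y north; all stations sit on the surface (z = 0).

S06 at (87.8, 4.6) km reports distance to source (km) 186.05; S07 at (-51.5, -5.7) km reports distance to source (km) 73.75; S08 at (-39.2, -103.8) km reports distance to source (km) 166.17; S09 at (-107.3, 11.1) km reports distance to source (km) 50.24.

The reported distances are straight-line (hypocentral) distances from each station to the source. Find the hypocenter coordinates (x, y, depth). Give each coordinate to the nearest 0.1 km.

(-90.5, 52.6, 22.8)

Each station gives a sphere (x−x_i)² + (y−y_i)² + z² = d_i² (stations at z=0).
Subtracting the S06 sphere from S07 and S08: z² cancels, leaving linear equations in x and y:
-278.6 x − 20.6 y = 24130.28
-254.0 x − 216.8 y = 11583.21
Solving: x ≈ -90.502, y ≈ 52.603 km (keep extra digits for the depth step; rounded: -90.5, 52.6).
Then from the S06 sphere: z² = 186.05² − (x − 87.8)² − (y − 4.6)² with x = -90.502, y = 52.603, so z ≈ 22.775 ≈ 22.8 km.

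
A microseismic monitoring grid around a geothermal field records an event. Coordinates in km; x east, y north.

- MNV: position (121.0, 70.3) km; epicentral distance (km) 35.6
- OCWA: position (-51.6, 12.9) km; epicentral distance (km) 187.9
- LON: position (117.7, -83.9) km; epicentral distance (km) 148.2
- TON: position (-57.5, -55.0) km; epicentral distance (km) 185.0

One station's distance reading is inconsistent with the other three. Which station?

OCWA

Solve using three stations at a time. Using MNV, LON, TON (subtract circle equations pairwise → linear system) gives (x, y) ≈ (86.6, 61.0).
Distances from that point to each station vs reported:
  MNV: calculated 35.6 vs reported 35.6 → residual 0.0 km
  OCWA: calculated 146.3 vs reported 187.9 → residual 41.6 km
  LON: calculated 148.2 vs reported 148.2 → residual 0.0 km
  TON: calculated 185.0 vs reported 185.0 → residual 0.0 km
MNV, LON, TON are mutually consistent (residuals ≈ 0); OCWA is off by 41.6 km.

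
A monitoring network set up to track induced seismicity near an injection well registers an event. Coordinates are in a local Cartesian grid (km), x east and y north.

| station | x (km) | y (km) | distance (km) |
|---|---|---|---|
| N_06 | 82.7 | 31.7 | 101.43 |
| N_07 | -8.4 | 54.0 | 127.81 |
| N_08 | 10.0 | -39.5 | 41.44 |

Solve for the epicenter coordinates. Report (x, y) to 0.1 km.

x ≈ 44.6 km, y ≈ -62.3 km

Circle about each station: (x − 82.7)² + (y − 31.7)² = 101.43²; (x + 8.4)² + (y − 54.0)² = 127.81²; (x − 10.0)² + (y + 39.5)² = 41.44².
Subtracting pairs of circle equations eliminates x²+y² and gives linear equations (the radical axes):
-182.2 x + 44.6 y = -10904.97
-145.4 x − 142.4 y = 2386.84
Solving the 2×2 system: x ≈ 44.6, y ≈ -62.3 km.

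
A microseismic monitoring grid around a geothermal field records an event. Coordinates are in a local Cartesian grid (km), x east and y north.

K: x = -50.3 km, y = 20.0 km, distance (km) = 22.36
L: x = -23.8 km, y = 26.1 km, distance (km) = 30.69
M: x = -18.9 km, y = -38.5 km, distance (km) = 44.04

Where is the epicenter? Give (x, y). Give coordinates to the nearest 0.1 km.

x ≈ -40.1 km, y ≈ 0.1 km

Circle about each station: (x + 50.3)² + (y − 20.0)² = 22.36²; (x + 23.8)² + (y − 26.1)² = 30.69²; (x + 18.9)² + (y + 38.5)² = 44.04².
Subtracting the K equation from the L and M equations removes the quadratic terms:
53.0 x + 12.2 y = -2124.35
62.8 x − 117.0 y = -2530.18
Solving the 2×2 system: x ≈ -40.1, y ≈ 0.1 km.
Check against K (with the unrounded x, y): √((x + 50.3)²+(y − 20.0)²) = 22.36 ≈ 22.36 km. ✓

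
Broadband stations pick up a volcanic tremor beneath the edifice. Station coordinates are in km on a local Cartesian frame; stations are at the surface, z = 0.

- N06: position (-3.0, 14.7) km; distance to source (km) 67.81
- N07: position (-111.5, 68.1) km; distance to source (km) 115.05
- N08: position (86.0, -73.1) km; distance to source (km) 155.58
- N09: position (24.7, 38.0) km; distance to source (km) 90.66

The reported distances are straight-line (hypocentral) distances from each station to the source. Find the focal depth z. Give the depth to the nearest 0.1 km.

Each station gives a sphere (x−x_i)² + (y−y_i)² + z² = d_i² (stations at z=0).
Subtracting the N06 sphere from N07 and N08: z² cancels, leaving linear equations in x and y:
-217.0 x + 106.8 y = 8206.46
178.0 x − 175.6 y = -7092.42
Solving: x ≈ -35.800, y ≈ 4.101 km (keep extra digits for the depth step; rounded: -35.8, 4.1).
Then from the N06 sphere: z² = 67.81² − (x + 3.0)² − (y − 14.7)² with x = -35.800, y = 4.101, so z ≈ 58.395 ≈ 58.4 km.

z ≈ 58.4 km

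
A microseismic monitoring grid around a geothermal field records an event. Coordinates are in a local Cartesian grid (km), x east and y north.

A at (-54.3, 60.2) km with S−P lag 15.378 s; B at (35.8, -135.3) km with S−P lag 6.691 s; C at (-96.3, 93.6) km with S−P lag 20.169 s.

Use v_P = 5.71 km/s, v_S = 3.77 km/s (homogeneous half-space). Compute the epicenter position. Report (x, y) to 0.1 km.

61.1 km east, -65.5 km north

Distance from S−P lag: d = Δt · v_P v_S / (v_P − v_S) = Δt · (5.71·3.77)/(5.71−3.77) ≈ 11.0962·Δt.
So d_A = 170.64, d_B = 74.24, d_C = 223.80 km.
Circle about each station: (x + 54.3)² + (y − 60.2)² = 170.64²; (x − 35.8)² + (y + 135.3)² = 74.24²; (x + 96.3)² + (y − 93.6)² = 223.80².
Subtracting the A equation from the B and C equations removes the quadratic terms:
180.2 x − 391.0 y = 36621.63
-84.0 x + 66.8 y = -9506.31
Solving the 2×2 system: x ≈ 61.1, y ≈ -65.5 km.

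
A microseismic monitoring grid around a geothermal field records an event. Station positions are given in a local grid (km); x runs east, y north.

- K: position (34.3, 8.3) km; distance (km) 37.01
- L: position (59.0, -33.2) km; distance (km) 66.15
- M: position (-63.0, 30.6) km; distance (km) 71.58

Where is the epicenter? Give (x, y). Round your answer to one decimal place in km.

(-0.5, -4.3)

Circle about each station: (x − 34.3)² + (y − 8.3)² = 37.01²; (x − 59.0)² + (y + 33.2)² = 66.15²; (x + 63.0)² + (y − 30.6)² = 71.58².
Subtracting the K equation from the L and M equations removes the quadratic terms:
49.4 x − 83.0 y = 331.78
-194.6 x + 44.6 y = -93.98
Solving the 2×2 system: x ≈ -0.5, y ≈ -4.3 km.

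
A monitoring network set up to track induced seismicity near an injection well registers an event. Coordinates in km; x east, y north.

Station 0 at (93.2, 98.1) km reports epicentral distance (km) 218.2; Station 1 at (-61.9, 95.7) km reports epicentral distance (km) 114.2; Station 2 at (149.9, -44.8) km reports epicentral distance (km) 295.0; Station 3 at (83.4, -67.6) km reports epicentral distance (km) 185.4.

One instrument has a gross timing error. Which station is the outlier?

Solve using three stations at a time. Using Station 0, Station 1, Station 3 (subtract circle equations pairwise → linear system) gives (x, y) ≈ (-94.1, -13.9).
Distances from that point to each station vs reported:
  Station 0: calculated 218.2 vs reported 218.2 → residual 0.0 km
  Station 1: calculated 114.2 vs reported 114.2 → residual 0.0 km
  Station 2: calculated 245.9 vs reported 295.0 → residual 49.1 km
  Station 3: calculated 185.4 vs reported 185.4 → residual 0.0 km
Station 0, Station 1, Station 3 are mutually consistent (residuals ≈ 0); Station 2 is off by 49.1 km.

Station 2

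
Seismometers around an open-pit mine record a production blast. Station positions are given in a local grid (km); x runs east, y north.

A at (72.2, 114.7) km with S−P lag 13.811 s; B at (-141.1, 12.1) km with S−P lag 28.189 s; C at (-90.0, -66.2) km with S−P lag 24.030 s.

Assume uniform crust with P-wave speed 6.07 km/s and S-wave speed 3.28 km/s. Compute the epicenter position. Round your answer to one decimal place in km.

60.0 km east, 16.9 km north

Distance from S−P lag: d = Δt · v_P v_S / (v_P − v_S) = Δt · (6.07·3.28)/(6.07−3.28) ≈ 7.1361·Δt.
So d_A = 98.56, d_B = 201.16, d_C = 171.48 km.
Circle about each station: (x − 72.2)² + (y − 114.7)² = 98.56²; (x + 141.1)² + (y − 12.1)² = 201.16²; (x + 90.0)² + (y + 66.2)² = 171.48².
Subtracting the A equation from the B and C equations removes the quadratic terms:
-426.6 x − 205.2 y = -29064.58
-324.4 x − 361.8 y = -25577.81
Solving the 2×2 system: x ≈ 60.0, y ≈ 16.9 km.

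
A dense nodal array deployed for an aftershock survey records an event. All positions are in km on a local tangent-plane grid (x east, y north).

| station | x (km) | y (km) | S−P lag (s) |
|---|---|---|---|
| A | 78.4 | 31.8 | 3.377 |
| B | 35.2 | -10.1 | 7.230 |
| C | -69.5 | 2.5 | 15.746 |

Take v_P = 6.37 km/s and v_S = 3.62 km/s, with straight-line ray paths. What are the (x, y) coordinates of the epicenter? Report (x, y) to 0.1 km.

Distance from S−P lag: d = Δt · v_P v_S / (v_P − v_S) = Δt · (6.37·3.62)/(6.37−3.62) ≈ 8.3852·Δt.
So d_A = 28.32, d_B = 60.63, d_C = 132.03 km.
Circle about each station: (x − 78.4)² + (y − 31.8)² = 28.32²; (x − 35.2)² + (y + 10.1)² = 60.63²; (x + 69.5)² + (y − 2.5)² = 132.03².
Subtracting the A equation from the B and C equations removes the quadratic terms:
-86.4 x − 83.8 y = -8690.72
-295.8 x − 58.6 y = -18951.20
Solving the 2×2 system: x ≈ 54.7, y ≈ 47.3 km.

(54.7, 47.3)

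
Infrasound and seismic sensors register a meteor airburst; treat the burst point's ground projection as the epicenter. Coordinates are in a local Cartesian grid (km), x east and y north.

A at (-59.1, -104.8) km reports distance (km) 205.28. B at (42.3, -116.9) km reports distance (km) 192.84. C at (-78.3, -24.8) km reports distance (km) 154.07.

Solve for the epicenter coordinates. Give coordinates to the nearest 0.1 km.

x ≈ 38.3 km, y ≈ 75.9 km

Circle about each station: (x + 59.1)² + (y + 104.8)² = 205.28²; (x − 42.3)² + (y + 116.9)² = 192.84²; (x + 78.3)² + (y + 24.8)² = 154.07².
Subtracting pairs of circle equations eliminates x²+y² and gives linear equations (the radical axes):
202.8 x − 24.2 y = 5931.66
-38.4 x + 160.0 y = 10672.39
Solving the 2×2 system: x ≈ 38.3, y ≈ 75.9 km.
Check against A (with the unrounded x, y): √((x + 59.1)²+(y + 104.8)²) = 205.28 ≈ 205.28 km. ✓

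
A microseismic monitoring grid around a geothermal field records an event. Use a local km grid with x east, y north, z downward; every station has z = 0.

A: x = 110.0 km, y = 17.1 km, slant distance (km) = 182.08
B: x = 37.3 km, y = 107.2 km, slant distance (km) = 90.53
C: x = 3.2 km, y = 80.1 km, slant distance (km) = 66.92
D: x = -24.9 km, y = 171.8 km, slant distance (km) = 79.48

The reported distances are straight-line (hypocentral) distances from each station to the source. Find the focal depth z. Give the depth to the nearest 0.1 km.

Each station gives a sphere (x−x_i)² + (y−y_i)² + z² = d_i² (stations at z=0).
Subtracting the A sphere from B and C: z² cancels, leaving linear equations in x and y:
-145.4 x + 180.2 y = 25448.17
-213.6 x + 126.0 y = 22708.68
Solving: x ≈ -43.908, y ≈ 105.793 km (keep extra digits for the depth step; rounded: -43.9, 105.8).
Then from the A sphere: z² = 182.08² − (x − 110.0)² − (y − 17.1)² with x = -43.908, y = 105.793, so z ≈ 39.988 ≈ 40.0 km.

depth ≈ 40.0 km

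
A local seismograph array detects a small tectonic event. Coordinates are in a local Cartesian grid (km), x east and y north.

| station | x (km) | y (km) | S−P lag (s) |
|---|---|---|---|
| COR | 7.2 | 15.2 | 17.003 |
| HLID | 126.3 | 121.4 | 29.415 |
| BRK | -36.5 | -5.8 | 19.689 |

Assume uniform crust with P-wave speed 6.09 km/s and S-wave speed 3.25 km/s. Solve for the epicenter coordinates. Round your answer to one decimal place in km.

Distance from S−P lag: d = Δt · v_P v_S / (v_P − v_S) = Δt · (6.09·3.25)/(6.09−3.25) ≈ 6.9692·Δt.
So d_COR = 118.50, d_HLID = 205.00, d_BRK = 137.22 km.
Circle about each station: (x − 7.2)² + (y − 15.2)² = 118.50²; (x − 126.3)² + (y − 121.4)² = 205.00²; (x + 36.5)² + (y + 5.8)² = 137.22².
Subtracting pairs of circle equations eliminates x²+y² and gives linear equations (the radical axes):
238.2 x + 212.4 y = 2424.02
-87.4 x − 42.0 y = -3704.07
Solving the 2×2 system: x ≈ 80.0, y ≈ -78.3 km.
Check against COR (with the unrounded x, y): √((x − 7.2)²+(y − 15.2)²) = 118.54 ≈ 118.50 km. ✓

x ≈ 80.0 km, y ≈ -78.3 km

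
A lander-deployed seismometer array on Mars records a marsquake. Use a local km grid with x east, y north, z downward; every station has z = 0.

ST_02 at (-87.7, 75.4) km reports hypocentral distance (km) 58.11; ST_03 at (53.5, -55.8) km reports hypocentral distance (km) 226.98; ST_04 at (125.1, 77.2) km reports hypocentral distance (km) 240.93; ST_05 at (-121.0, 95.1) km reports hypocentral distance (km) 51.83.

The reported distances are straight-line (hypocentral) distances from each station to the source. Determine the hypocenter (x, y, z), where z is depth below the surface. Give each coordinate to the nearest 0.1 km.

Each station gives a sphere (x−x_i)² + (y−y_i)² + z² = d_i² (stations at z=0).
Subtracting the ST_02 sphere from ST_03 and ST_04: z² cancels, leaving linear equations in x and y:
282.4 x − 262.4 y = -55543.71
425.6 x + 3.6 y = -46437.09
Solving: x ≈ -109.900, y ≈ 93.399 km (keep extra digits for the depth step; rounded: -109.9, 93.4).
Then from the ST_02 sphere: z² = 58.11² − (x + 87.7)² − (y − 75.4)² with x = -109.900, y = 93.399, so z ≈ 50.596 ≈ 50.6 km.
Check against ST_05 (with the unrounded solution): distance 51.83 ≈ 51.83 km. ✓

(-109.9, 93.4, 50.6)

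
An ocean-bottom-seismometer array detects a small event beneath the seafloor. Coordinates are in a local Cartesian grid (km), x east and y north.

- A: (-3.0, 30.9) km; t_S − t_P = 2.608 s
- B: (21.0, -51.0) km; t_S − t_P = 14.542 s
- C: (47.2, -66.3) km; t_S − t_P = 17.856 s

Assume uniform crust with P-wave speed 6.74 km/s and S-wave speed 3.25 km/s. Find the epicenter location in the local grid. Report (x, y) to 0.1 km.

x ≈ 10.8 km, y ≈ 39.7 km

Distance from S−P lag: d = Δt · v_P v_S / (v_P − v_S) = Δt · (6.74·3.25)/(6.74−3.25) ≈ 6.2765·Δt.
So d_A = 16.37, d_B = 91.27, d_C = 112.07 km.
Circle about each station: (x + 3.0)² + (y − 30.9)² = 16.37²; (x − 21.0)² + (y + 51.0)² = 91.27²; (x − 47.2)² + (y + 66.3)² = 112.07².
Subtracting the A equation from the B and C equations removes the quadratic terms:
48.0 x − 163.8 y = -5984.05
100.4 x − 194.4 y = -6631.99
Solving the 2×2 system: x ≈ 10.8, y ≈ 39.7 km.
Check against A (with the unrounded x, y): √((x + 3.0)²+(y − 30.9)²) = 16.39 ≈ 16.37 km. ✓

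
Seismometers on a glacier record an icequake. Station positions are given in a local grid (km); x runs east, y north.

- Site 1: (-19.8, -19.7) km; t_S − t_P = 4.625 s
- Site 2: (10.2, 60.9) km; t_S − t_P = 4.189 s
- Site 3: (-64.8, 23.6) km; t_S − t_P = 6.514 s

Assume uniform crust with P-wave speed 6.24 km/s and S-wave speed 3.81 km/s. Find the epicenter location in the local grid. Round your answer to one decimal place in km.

Distance from S−P lag: d = Δt · v_P v_S / (v_P − v_S) = Δt · (6.24·3.81)/(6.24−3.81) ≈ 9.7837·Δt.
So d_Site 1 = 45.25, d_Site 2 = 40.98, d_Site 3 = 63.73 km.
Circle about each station: (x + 19.8)² + (y + 19.7)² = 45.25²; (x − 10.2)² + (y − 60.9)² = 40.98²; (x + 64.8)² + (y − 23.6)² = 63.73².
Subtracting pairs of circle equations eliminates x²+y² and gives linear equations (the radical axes):
60.0 x + 161.2 y = 3400.92
-90.0 x + 86.6 y = 1961.92
Solving the 2×2 system: x ≈ -1.1, y ≈ 21.5 km.

-1.1 km east, 21.5 km north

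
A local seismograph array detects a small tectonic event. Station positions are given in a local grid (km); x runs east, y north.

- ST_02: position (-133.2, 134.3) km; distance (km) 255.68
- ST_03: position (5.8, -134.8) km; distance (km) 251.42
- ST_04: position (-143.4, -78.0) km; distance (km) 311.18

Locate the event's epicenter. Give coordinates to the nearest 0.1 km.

Circle about each station: (x + 133.2)² + (y − 134.3)² = 255.68²; (x − 5.8)² + (y + 134.8)² = 251.42²; (x + 143.4)² + (y + 78.0)² = 311.18².
Subtracting pairs of circle equations eliminates x²+y² and gives linear equations (the radical axes):
278.0 x − 538.2 y = -15413.80
-20.4 x − 424.6 y = -40591.90
Solving the 2×2 system: x ≈ 118.6, y ≈ 89.9 km.

118.6 km east, 89.9 km north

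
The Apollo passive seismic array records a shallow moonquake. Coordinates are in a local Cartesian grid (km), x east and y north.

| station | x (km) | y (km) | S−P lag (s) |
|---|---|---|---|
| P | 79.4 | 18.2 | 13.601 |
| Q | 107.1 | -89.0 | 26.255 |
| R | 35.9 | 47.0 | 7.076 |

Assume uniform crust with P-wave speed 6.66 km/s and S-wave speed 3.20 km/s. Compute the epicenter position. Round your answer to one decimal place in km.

Distance from S−P lag: d = Δt · v_P v_S / (v_P − v_S) = Δt · (6.66·3.20)/(6.66−3.20) ≈ 6.1595·Δt.
So d_P = 83.78, d_Q = 161.72, d_R = 43.58 km.
Circle about each station: (x − 79.4)² + (y − 18.2)² = 83.78²; (x − 107.1)² + (y + 89.0)² = 161.72²; (x − 35.9)² + (y − 47.0)² = 43.58².
Subtracting the P equation from the Q and R equations removes the quadratic terms:
55.4 x − 214.4 y = -6378.46
-87.0 x + 57.6 y = 1982.08
Solving the 2×2 system: x ≈ -3.7, y ≈ 28.8 km.

-3.7 km east, 28.8 km north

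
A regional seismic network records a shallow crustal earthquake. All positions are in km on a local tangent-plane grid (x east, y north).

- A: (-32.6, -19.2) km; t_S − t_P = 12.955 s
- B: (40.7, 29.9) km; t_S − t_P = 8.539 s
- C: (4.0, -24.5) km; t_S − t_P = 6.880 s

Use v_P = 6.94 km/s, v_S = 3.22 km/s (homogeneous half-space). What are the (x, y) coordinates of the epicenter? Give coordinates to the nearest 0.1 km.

Distance from S−P lag: d = Δt · v_P v_S / (v_P − v_S) = Δt · (6.94·3.22)/(6.94−3.22) ≈ 6.0072·Δt.
So d_A = 77.82, d_B = 51.30, d_C = 41.33 km.
Circle about each station: (x + 32.6)² + (y + 19.2)² = 77.82²; (x − 40.7)² + (y − 29.9)² = 51.30²; (x − 4.0)² + (y + 24.5)² = 41.33².
Subtracting the A equation from the B and C equations removes the quadratic terms:
146.6 x + 98.2 y = 4543.36
73.2 x − 10.6 y = 3532.63
Solving the 2×2 system: x ≈ 45.2, y ≈ -21.2 km.

45.2 km east, -21.2 km north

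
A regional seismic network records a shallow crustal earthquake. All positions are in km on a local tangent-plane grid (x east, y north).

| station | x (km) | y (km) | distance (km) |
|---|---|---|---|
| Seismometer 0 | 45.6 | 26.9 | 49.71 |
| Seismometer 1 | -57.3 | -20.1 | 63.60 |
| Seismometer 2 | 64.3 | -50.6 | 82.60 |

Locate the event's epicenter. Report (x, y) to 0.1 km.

x ≈ 1.8 km, y ≈ 3.4 km

Circle about each station: (x − 45.6)² + (y − 26.9)² = 49.71²; (x + 57.3)² + (y + 20.1)² = 63.60²; (x − 64.3)² + (y + 50.6)² = 82.60².
Subtracting pairs of circle equations eliminates x²+y² and gives linear equations (the radical axes):
-205.8 x − 94.0 y = -689.55
37.4 x − 155.0 y = -459.80
Solving the 2×2 system: x ≈ 1.8, y ≈ 3.4 km.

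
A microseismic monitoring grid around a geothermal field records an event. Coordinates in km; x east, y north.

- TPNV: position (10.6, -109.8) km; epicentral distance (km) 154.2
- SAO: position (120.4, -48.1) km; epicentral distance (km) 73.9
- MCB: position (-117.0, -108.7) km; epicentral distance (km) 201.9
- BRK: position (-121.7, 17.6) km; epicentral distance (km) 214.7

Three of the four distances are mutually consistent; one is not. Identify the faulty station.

MCB

Solve using three stations at a time. Using TPNV, SAO, BRK (subtract circle equations pairwise → linear system) gives (x, y) ≈ (93.0, 20.6).
Distances from that point to each station vs reported:
  TPNV: calculated 154.2 vs reported 154.2 → residual 0.0 km
  SAO: calculated 73.9 vs reported 73.9 → residual 0.0 km
  MCB: calculated 246.6 vs reported 201.9 → residual 44.7 km
  BRK: calculated 214.7 vs reported 214.7 → residual 0.0 km
TPNV, SAO, BRK are mutually consistent (residuals ≈ 0); MCB is off by 44.7 km.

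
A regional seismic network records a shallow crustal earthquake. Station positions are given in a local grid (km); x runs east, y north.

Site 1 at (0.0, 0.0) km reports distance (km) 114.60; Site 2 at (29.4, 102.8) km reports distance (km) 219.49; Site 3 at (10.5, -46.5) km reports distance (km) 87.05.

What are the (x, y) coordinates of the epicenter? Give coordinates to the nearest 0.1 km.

Circle about each station: x² + y² = 114.60²; (x − 29.4)² + (y − 102.8)² = 219.49²; (x − 10.5)² + (y + 46.5)² = 87.05².
Subtracting the Site 1 equation from the Site 2 and Site 3 equations removes the quadratic terms:
58.8 x + 205.6 y = -23610.50
21.0 x − 93.0 y = 7827.96
Solving the 2×2 system: x ≈ -59.9, y ≈ -97.7 km.

-59.9 km east, -97.7 km north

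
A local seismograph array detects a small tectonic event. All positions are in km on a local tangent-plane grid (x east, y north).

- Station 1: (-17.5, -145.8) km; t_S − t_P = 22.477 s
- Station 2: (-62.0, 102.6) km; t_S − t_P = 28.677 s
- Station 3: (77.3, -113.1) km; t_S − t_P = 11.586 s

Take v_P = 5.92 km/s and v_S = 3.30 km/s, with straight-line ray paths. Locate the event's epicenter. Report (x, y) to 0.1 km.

x ≈ 104.8 km, y ≈ -31.2 km

Distance from S−P lag: d = Δt · v_P v_S / (v_P − v_S) = Δt · (5.92·3.30)/(5.92−3.30) ≈ 7.4565·Δt.
So d_Station 1 = 167.60, d_Station 2 = 213.83, d_Station 3 = 86.39 km.
Circle about each station: (x + 17.5)² + (y + 145.8)² = 167.60²; (x + 62.0)² + (y − 102.6)² = 213.83²; (x − 77.3)² + (y + 113.1)² = 86.39².
Subtracting the Station 1 equation from the Station 2 and Station 3 equations removes the quadratic terms:
-89.0 x + 496.8 y = -24826.64
189.6 x + 65.4 y = 17829.54
Solving the 2×2 system: x ≈ 104.8, y ≈ -31.2 km.
Check against Station 1 (with the unrounded x, y): √((x + 17.5)²+(y + 145.8)²) = 167.60 ≈ 167.60 km. ✓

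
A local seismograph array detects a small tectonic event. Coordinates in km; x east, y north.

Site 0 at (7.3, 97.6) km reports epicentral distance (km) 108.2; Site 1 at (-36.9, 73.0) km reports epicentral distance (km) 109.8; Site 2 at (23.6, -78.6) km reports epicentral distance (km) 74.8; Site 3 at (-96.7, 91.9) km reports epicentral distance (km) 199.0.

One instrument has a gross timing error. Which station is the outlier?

Site 3

Solve using three stations at a time. Using Site 0, Site 1, Site 2 (subtract circle equations pairwise → linear system) gives (x, y) ≈ (39.7, -5.6).
Distances from that point to each station vs reported:
  Site 0: calculated 108.2 vs reported 108.2 → residual 0.0 km
  Site 1: calculated 109.8 vs reported 109.8 → residual 0.0 km
  Site 2: calculated 74.8 vs reported 74.8 → residual 0.0 km
  Site 3: calculated 167.7 vs reported 199.0 → residual 31.3 km
Site 0, Site 1, Site 2 are mutually consistent (residuals ≈ 0); Site 3 is off by 31.3 km.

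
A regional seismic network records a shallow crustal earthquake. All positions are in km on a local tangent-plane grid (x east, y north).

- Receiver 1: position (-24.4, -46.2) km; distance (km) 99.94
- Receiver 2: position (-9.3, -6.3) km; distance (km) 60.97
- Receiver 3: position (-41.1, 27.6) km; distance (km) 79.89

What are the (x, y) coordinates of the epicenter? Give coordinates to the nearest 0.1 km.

Circle about each station: (x + 24.4)² + (y + 46.2)² = 99.94²; (x + 9.3)² + (y + 6.3)² = 60.97²; (x + 41.1)² + (y − 27.6)² = 79.89².
Subtracting the Receiver 1 equation from the Receiver 2 and Receiver 3 equations removes the quadratic terms:
30.2 x + 79.8 y = 3667.04
-33.4 x + 147.6 y = 3326.76
Solving the 2×2 system: x ≈ 38.7, y ≈ 31.3 km.
Check against Receiver 1 (with the unrounded x, y): √((x + 24.4)²+(y + 46.2)²) = 99.95 ≈ 99.94 km. ✓

(38.7, 31.3)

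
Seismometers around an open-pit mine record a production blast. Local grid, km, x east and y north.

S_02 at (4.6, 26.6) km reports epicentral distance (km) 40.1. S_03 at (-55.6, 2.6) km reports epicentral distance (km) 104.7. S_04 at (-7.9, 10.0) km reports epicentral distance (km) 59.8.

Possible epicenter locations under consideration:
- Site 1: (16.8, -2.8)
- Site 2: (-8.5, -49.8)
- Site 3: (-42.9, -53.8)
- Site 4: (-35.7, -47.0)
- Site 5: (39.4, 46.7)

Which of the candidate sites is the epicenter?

Site 5

For each candidate, compare |candidate − station| to the reported distance:
Site 1: residuals S_02 8.3, S_03 32.1, S_04 32.0 → max 32.1 km
Site 2: residuals S_02 37.4, S_03 34.2, S_04 0.0 → max 37.4 km
Site 3: residuals S_02 53.3, S_03 46.9, S_04 13.0 → max 53.3 km
Site 4: residuals S_02 43.8, S_03 51.3, S_04 3.6 → max 51.3 km
Site 5: residuals S_02 0.1, S_03 0.0, S_04 0.1 → max 0.1 km
Only Site 5 has all residuals ≈ 0.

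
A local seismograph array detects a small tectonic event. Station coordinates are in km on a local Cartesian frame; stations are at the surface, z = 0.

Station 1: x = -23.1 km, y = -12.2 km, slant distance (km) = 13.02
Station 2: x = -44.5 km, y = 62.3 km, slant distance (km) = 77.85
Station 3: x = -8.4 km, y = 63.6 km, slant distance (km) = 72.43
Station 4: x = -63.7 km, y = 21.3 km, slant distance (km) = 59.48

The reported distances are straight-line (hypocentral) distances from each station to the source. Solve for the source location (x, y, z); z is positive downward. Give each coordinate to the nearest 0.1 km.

Each station gives a sphere (x−x_i)² + (y−y_i)² + z² = d_i² (stations at z=0).
Subtracting the Station 1 sphere from Station 2 and Station 3: z² cancels, leaving linear equations in x and y:
-42.8 x + 149.0 y = -712.01
29.4 x + 151.6 y = -1643.51
Solving: x ≈ -12.599, y ≈ -8.398 km (keep extra digits for the depth step; rounded: -12.6, -8.4).
Then from the Station 1 sphere: z² = 13.02² − (x + 23.1)² − (y + 12.2)² with x = -12.599, y = -8.398, so z ≈ 6.693 ≈ 6.7 km.
Check against Station 4 (with the unrounded solution): distance 59.48 ≈ 59.48 km. ✓

(-12.6, -8.4, 6.7)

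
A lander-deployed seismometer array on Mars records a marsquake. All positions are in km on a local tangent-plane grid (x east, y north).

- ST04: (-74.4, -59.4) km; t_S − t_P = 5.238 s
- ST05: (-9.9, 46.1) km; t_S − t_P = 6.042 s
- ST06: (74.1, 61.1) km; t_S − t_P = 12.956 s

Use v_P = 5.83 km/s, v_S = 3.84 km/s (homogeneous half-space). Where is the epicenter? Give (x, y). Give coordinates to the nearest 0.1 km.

-56.7 km east, -3.2 km north

Distance from S−P lag: d = Δt · v_P v_S / (v_P − v_S) = Δt · (5.83·3.84)/(5.83−3.84) ≈ 11.2498·Δt.
So d_ST04 = 58.93, d_ST05 = 67.97, d_ST06 = 145.75 km.
Circle about each station: (x + 74.4)² + (y + 59.4)² = 58.93²; (x + 9.9)² + (y − 46.1)² = 67.97²; (x − 74.1)² + (y − 61.1)² = 145.75².
Subtracting the ST04 equation from the ST05 and ST06 equations removes the quadratic terms:
129.0 x + 211.0 y = -7987.68
297.0 x + 241.0 y = -17610.02
Solving the 2×2 system: x ≈ -56.7, y ≈ -3.2 km.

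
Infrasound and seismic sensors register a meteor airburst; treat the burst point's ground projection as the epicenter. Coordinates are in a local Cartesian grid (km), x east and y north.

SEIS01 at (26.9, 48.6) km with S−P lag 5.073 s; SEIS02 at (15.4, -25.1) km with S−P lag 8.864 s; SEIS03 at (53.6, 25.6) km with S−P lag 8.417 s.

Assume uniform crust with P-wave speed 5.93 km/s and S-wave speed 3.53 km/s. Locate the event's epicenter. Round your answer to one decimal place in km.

(-17.2, 45.0)

Distance from S−P lag: d = Δt · v_P v_S / (v_P − v_S) = Δt · (5.93·3.53)/(5.93−3.53) ≈ 8.7220·Δt.
So d_SEIS01 = 44.25, d_SEIS02 = 77.31, d_SEIS03 = 73.41 km.
Circle about each station: (x − 26.9)² + (y − 48.6)² = 44.25²; (x − 15.4)² + (y + 25.1)² = 77.31²; (x − 53.6)² + (y − 25.6)² = 73.41².
Subtracting the SEIS01 equation from the SEIS02 and SEIS03 equations removes the quadratic terms:
-23.0 x − 147.4 y = -6237.17
53.4 x − 46.0 y = -2988.22
Solving the 2×2 system: x ≈ -17.2, y ≈ 45.0 km.
Check against SEIS01 (with the unrounded x, y): √((x − 26.9)²+(y − 48.6)²) = 44.24 ≈ 44.25 km. ✓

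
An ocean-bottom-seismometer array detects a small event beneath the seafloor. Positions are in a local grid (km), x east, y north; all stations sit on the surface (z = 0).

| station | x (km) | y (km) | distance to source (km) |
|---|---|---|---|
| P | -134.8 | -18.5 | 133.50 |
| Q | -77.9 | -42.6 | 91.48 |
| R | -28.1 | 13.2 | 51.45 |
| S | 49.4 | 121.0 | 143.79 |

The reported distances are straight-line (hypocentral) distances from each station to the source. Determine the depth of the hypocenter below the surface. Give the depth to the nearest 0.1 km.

Each station gives a sphere (x−x_i)² + (y−y_i)² + z² = d_i² (stations at z=0).
Subtracting the P sphere from Q and R: z² cancels, leaving linear equations in x and y:
113.8 x − 48.2 y = -1176.46
213.4 x + 63.4 y = -2374.29
Solving: x ≈ -10.801, y ≈ -1.094 km (keep extra digits for the depth step; rounded: -10.8, -1.1).
Then from the P sphere: z² = 133.50² − (x + 134.8)² − (y + 18.5)² with x = -10.801, y = -1.094, so z ≈ 46.298 ≈ 46.3 km.

depth ≈ 46.3 km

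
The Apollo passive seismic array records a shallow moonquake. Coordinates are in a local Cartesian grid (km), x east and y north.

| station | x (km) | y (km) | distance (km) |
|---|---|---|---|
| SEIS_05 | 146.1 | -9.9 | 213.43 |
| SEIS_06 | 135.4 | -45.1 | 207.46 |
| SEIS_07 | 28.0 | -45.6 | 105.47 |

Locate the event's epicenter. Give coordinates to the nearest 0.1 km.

x ≈ -67.1 km, y ≈ -0.0 km

Circle about each station: (x − 146.1)² + (y + 9.9)² = 213.43²; (x − 135.4)² + (y + 45.1)² = 207.46²; (x − 28.0)² + (y + 45.6)² = 105.47².
Subtracting pairs of circle equations eliminates x²+y² and gives linear equations (the radical axes):
-21.4 x − 70.4 y = 1436.66
-236.2 x − 71.4 y = 15848.58
Solving the 2×2 system: x ≈ -67.1, y ≈ -0.0 km.
Check against SEIS_05 (with the unrounded x, y): √((x − 146.1)²+(y + 9.9)²) = 213.42 ≈ 213.43 km. ✓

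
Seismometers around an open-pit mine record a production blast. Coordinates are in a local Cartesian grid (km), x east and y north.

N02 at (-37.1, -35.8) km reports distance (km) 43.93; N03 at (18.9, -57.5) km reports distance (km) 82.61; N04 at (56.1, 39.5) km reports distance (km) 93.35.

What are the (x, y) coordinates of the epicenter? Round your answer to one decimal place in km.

Circle about each station: (x + 37.1)² + (y + 35.8)² = 43.93²; (x − 18.9)² + (y + 57.5)² = 82.61²; (x − 56.1)² + (y − 39.5)² = 93.35².
Subtracting the N02 equation from the N03 and N04 equations removes the quadratic terms:
112.0 x − 43.4 y = -3889.16
186.4 x + 150.6 y = -4734.97
Solving the 2×2 system: x ≈ -31.7, y ≈ 7.8 km.

-31.7 km east, 7.8 km north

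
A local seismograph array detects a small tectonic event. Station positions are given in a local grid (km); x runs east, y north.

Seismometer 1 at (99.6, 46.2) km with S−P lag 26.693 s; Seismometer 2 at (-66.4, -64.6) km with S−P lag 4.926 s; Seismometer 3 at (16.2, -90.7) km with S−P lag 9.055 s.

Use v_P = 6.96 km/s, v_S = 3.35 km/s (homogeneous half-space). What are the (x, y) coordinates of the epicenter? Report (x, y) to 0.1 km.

Distance from S−P lag: d = Δt · v_P v_S / (v_P − v_S) = Δt · (6.96·3.35)/(6.96−3.35) ≈ 6.4587·Δt.
So d_Seismometer 1 = 172.40, d_Seismometer 2 = 31.82, d_Seismometer 3 = 58.48 km.
Circle about each station: (x − 99.6)² + (y − 46.2)² = 172.40²; (x + 66.4)² + (y + 64.6)² = 31.82²; (x − 16.2)² + (y + 90.7)² = 58.48².
Subtracting the Seismometer 1 equation from the Seismometer 2 and Seismometer 3 equations removes the quadratic terms:
-332.0 x − 221.6 y = 25236.77
-166.8 x − 273.8 y = 22736.18
Solving the 2×2 system: x ≈ -34.7, y ≈ -61.9 km.

(-34.7, -61.9)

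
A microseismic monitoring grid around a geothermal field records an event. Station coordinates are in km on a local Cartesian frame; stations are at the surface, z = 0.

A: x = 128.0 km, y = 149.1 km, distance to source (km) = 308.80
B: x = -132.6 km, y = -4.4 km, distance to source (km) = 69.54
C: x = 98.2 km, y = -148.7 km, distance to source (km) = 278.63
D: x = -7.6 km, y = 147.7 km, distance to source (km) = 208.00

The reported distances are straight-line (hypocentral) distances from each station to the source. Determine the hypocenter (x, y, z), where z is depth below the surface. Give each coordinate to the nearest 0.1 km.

Each station gives a sphere (x−x_i)² + (y−y_i)² + z² = d_i² (stations at z=0).
Subtracting the A sphere from B and C: z² cancels, leaving linear equations in x and y:
-521.2 x − 307.0 y = 69508.94
-59.6 x − 595.6 y = 10862.88
Solving: x ≈ -130.300, y ≈ -5.200 km (keep extra digits for the depth step; rounded: -130.3, -5.2).
Then from the A sphere: z² = 308.80² − (x − 128.0)² − (y − 149.1)² with x = -130.300, y = -5.200, so z ≈ 69.499 ≈ 69.5 km.

x ≈ -130.3 km, y ≈ -5.2 km, depth ≈ 69.5 km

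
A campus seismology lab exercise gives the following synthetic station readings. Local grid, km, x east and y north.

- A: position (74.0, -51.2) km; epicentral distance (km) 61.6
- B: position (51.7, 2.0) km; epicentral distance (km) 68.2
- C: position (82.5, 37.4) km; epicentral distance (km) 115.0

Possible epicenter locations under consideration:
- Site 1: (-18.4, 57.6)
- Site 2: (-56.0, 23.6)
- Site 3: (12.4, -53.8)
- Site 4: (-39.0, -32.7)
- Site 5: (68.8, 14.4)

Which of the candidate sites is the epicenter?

Site 3

For each candidate, compare |candidate − station| to the reported distance:
Site 1: residuals A 81.1, B 21.3, C 12.1 → max 81.1 km
Site 2: residuals A 88.4, B 41.6, C 24.2 → max 88.4 km
Site 3: residuals A 0.1, B 0.1, C 0.0 → max 0.1 km
Site 4: residuals A 52.9, B 28.9, C 25.3 → max 52.9 km
Site 5: residuals A 4.2, B 47.1, C 88.2 → max 88.2 km
Only Site 3 has all residuals ≈ 0.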